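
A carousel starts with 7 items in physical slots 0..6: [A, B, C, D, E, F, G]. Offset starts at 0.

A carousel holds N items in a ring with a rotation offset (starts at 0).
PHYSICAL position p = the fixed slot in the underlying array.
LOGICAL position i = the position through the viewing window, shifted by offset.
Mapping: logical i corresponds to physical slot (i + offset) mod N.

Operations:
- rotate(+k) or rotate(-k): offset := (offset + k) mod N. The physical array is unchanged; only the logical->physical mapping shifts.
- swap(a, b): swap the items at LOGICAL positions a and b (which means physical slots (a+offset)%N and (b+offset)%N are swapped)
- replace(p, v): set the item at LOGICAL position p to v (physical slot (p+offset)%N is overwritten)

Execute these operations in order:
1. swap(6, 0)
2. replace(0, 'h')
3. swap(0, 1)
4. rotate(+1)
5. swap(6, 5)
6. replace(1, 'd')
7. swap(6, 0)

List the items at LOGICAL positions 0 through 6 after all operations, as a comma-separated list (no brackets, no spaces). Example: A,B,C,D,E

After op 1 (swap(6, 0)): offset=0, physical=[G,B,C,D,E,F,A], logical=[G,B,C,D,E,F,A]
After op 2 (replace(0, 'h')): offset=0, physical=[h,B,C,D,E,F,A], logical=[h,B,C,D,E,F,A]
After op 3 (swap(0, 1)): offset=0, physical=[B,h,C,D,E,F,A], logical=[B,h,C,D,E,F,A]
After op 4 (rotate(+1)): offset=1, physical=[B,h,C,D,E,F,A], logical=[h,C,D,E,F,A,B]
After op 5 (swap(6, 5)): offset=1, physical=[A,h,C,D,E,F,B], logical=[h,C,D,E,F,B,A]
After op 6 (replace(1, 'd')): offset=1, physical=[A,h,d,D,E,F,B], logical=[h,d,D,E,F,B,A]
After op 7 (swap(6, 0)): offset=1, physical=[h,A,d,D,E,F,B], logical=[A,d,D,E,F,B,h]

Answer: A,d,D,E,F,B,h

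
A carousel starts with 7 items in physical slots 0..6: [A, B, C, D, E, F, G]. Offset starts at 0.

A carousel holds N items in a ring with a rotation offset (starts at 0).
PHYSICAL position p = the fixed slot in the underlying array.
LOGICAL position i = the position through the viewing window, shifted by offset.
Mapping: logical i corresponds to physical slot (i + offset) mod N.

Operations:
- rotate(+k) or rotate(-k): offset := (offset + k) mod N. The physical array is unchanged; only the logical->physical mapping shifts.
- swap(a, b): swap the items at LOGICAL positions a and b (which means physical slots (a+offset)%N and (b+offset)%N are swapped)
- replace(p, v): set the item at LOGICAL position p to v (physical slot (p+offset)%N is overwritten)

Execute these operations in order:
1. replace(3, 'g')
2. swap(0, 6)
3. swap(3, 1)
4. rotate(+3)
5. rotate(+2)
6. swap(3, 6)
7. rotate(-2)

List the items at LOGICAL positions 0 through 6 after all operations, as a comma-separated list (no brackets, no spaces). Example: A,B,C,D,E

Answer: B,g,F,A,G,E,C

Derivation:
After op 1 (replace(3, 'g')): offset=0, physical=[A,B,C,g,E,F,G], logical=[A,B,C,g,E,F,G]
After op 2 (swap(0, 6)): offset=0, physical=[G,B,C,g,E,F,A], logical=[G,B,C,g,E,F,A]
After op 3 (swap(3, 1)): offset=0, physical=[G,g,C,B,E,F,A], logical=[G,g,C,B,E,F,A]
After op 4 (rotate(+3)): offset=3, physical=[G,g,C,B,E,F,A], logical=[B,E,F,A,G,g,C]
After op 5 (rotate(+2)): offset=5, physical=[G,g,C,B,E,F,A], logical=[F,A,G,g,C,B,E]
After op 6 (swap(3, 6)): offset=5, physical=[G,E,C,B,g,F,A], logical=[F,A,G,E,C,B,g]
After op 7 (rotate(-2)): offset=3, physical=[G,E,C,B,g,F,A], logical=[B,g,F,A,G,E,C]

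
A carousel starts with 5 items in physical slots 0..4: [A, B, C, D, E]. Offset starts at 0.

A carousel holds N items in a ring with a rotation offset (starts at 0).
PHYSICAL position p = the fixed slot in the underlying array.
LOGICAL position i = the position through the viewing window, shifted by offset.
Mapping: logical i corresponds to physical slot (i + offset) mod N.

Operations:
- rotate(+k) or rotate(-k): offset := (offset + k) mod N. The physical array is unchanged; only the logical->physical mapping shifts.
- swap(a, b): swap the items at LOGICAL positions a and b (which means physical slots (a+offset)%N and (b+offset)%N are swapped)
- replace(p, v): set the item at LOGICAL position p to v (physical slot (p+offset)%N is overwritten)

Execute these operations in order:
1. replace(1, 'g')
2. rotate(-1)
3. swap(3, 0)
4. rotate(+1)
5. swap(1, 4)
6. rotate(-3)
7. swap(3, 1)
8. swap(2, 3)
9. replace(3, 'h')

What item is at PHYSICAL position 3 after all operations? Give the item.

After op 1 (replace(1, 'g')): offset=0, physical=[A,g,C,D,E], logical=[A,g,C,D,E]
After op 2 (rotate(-1)): offset=4, physical=[A,g,C,D,E], logical=[E,A,g,C,D]
After op 3 (swap(3, 0)): offset=4, physical=[A,g,E,D,C], logical=[C,A,g,E,D]
After op 4 (rotate(+1)): offset=0, physical=[A,g,E,D,C], logical=[A,g,E,D,C]
After op 5 (swap(1, 4)): offset=0, physical=[A,C,E,D,g], logical=[A,C,E,D,g]
After op 6 (rotate(-3)): offset=2, physical=[A,C,E,D,g], logical=[E,D,g,A,C]
After op 7 (swap(3, 1)): offset=2, physical=[D,C,E,A,g], logical=[E,A,g,D,C]
After op 8 (swap(2, 3)): offset=2, physical=[g,C,E,A,D], logical=[E,A,D,g,C]
After op 9 (replace(3, 'h')): offset=2, physical=[h,C,E,A,D], logical=[E,A,D,h,C]

Answer: A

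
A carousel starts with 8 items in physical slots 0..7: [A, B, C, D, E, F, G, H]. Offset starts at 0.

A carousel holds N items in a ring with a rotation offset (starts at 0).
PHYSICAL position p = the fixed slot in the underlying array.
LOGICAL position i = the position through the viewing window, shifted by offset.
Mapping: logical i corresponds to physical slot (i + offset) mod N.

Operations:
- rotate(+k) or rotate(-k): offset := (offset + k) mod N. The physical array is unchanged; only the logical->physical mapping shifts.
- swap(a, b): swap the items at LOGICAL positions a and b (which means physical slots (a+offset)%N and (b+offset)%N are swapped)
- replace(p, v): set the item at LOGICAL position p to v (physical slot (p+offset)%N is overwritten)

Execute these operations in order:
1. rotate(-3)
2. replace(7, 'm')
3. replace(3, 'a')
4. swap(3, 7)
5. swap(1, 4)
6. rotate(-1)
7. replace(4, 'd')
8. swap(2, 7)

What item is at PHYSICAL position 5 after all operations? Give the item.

Answer: F

Derivation:
After op 1 (rotate(-3)): offset=5, physical=[A,B,C,D,E,F,G,H], logical=[F,G,H,A,B,C,D,E]
After op 2 (replace(7, 'm')): offset=5, physical=[A,B,C,D,m,F,G,H], logical=[F,G,H,A,B,C,D,m]
After op 3 (replace(3, 'a')): offset=5, physical=[a,B,C,D,m,F,G,H], logical=[F,G,H,a,B,C,D,m]
After op 4 (swap(3, 7)): offset=5, physical=[m,B,C,D,a,F,G,H], logical=[F,G,H,m,B,C,D,a]
After op 5 (swap(1, 4)): offset=5, physical=[m,G,C,D,a,F,B,H], logical=[F,B,H,m,G,C,D,a]
After op 6 (rotate(-1)): offset=4, physical=[m,G,C,D,a,F,B,H], logical=[a,F,B,H,m,G,C,D]
After op 7 (replace(4, 'd')): offset=4, physical=[d,G,C,D,a,F,B,H], logical=[a,F,B,H,d,G,C,D]
After op 8 (swap(2, 7)): offset=4, physical=[d,G,C,B,a,F,D,H], logical=[a,F,D,H,d,G,C,B]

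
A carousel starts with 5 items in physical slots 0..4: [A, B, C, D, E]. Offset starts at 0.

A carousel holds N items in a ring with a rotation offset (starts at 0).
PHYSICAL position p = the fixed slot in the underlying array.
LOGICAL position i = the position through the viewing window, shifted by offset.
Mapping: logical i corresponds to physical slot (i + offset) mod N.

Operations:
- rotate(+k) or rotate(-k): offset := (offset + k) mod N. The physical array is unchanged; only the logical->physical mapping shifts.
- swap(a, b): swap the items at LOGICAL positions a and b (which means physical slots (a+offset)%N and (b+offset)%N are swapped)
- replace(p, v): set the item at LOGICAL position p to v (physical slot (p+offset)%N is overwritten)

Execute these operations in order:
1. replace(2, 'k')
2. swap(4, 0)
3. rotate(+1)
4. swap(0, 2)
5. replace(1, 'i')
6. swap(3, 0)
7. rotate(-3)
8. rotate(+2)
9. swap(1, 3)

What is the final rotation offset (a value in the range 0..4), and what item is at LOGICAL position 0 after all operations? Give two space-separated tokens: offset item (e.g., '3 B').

After op 1 (replace(2, 'k')): offset=0, physical=[A,B,k,D,E], logical=[A,B,k,D,E]
After op 2 (swap(4, 0)): offset=0, physical=[E,B,k,D,A], logical=[E,B,k,D,A]
After op 3 (rotate(+1)): offset=1, physical=[E,B,k,D,A], logical=[B,k,D,A,E]
After op 4 (swap(0, 2)): offset=1, physical=[E,D,k,B,A], logical=[D,k,B,A,E]
After op 5 (replace(1, 'i')): offset=1, physical=[E,D,i,B,A], logical=[D,i,B,A,E]
After op 6 (swap(3, 0)): offset=1, physical=[E,A,i,B,D], logical=[A,i,B,D,E]
After op 7 (rotate(-3)): offset=3, physical=[E,A,i,B,D], logical=[B,D,E,A,i]
After op 8 (rotate(+2)): offset=0, physical=[E,A,i,B,D], logical=[E,A,i,B,D]
After op 9 (swap(1, 3)): offset=0, physical=[E,B,i,A,D], logical=[E,B,i,A,D]

Answer: 0 E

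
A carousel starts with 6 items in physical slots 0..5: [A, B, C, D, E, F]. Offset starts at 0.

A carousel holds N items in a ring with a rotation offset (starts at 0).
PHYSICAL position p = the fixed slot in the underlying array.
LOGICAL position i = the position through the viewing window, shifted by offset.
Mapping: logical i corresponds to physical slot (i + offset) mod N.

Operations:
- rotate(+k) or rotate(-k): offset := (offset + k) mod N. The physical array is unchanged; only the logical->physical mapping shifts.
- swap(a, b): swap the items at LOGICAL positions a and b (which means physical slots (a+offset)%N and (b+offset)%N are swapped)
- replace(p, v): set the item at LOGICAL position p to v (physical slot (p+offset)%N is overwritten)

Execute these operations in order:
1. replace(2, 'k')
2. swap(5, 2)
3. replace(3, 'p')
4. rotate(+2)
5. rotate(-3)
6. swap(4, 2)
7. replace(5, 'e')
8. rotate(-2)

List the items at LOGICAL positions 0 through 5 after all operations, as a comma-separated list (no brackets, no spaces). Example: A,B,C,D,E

After op 1 (replace(2, 'k')): offset=0, physical=[A,B,k,D,E,F], logical=[A,B,k,D,E,F]
After op 2 (swap(5, 2)): offset=0, physical=[A,B,F,D,E,k], logical=[A,B,F,D,E,k]
After op 3 (replace(3, 'p')): offset=0, physical=[A,B,F,p,E,k], logical=[A,B,F,p,E,k]
After op 4 (rotate(+2)): offset=2, physical=[A,B,F,p,E,k], logical=[F,p,E,k,A,B]
After op 5 (rotate(-3)): offset=5, physical=[A,B,F,p,E,k], logical=[k,A,B,F,p,E]
After op 6 (swap(4, 2)): offset=5, physical=[A,p,F,B,E,k], logical=[k,A,p,F,B,E]
After op 7 (replace(5, 'e')): offset=5, physical=[A,p,F,B,e,k], logical=[k,A,p,F,B,e]
After op 8 (rotate(-2)): offset=3, physical=[A,p,F,B,e,k], logical=[B,e,k,A,p,F]

Answer: B,e,k,A,p,F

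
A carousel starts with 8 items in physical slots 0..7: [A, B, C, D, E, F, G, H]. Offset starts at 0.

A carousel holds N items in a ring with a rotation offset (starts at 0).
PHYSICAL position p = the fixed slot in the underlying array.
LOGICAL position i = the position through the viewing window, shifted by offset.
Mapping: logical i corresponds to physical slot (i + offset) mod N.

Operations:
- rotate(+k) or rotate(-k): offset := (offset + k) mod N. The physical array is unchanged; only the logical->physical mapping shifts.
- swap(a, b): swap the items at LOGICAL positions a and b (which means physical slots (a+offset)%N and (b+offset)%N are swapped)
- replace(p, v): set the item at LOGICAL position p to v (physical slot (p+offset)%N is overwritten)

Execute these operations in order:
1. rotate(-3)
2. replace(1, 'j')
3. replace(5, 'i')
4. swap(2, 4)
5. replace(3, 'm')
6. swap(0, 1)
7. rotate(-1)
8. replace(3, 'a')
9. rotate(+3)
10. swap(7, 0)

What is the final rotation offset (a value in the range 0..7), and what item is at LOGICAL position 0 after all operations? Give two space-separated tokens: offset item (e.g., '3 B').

Answer: 7 F

Derivation:
After op 1 (rotate(-3)): offset=5, physical=[A,B,C,D,E,F,G,H], logical=[F,G,H,A,B,C,D,E]
After op 2 (replace(1, 'j')): offset=5, physical=[A,B,C,D,E,F,j,H], logical=[F,j,H,A,B,C,D,E]
After op 3 (replace(5, 'i')): offset=5, physical=[A,B,i,D,E,F,j,H], logical=[F,j,H,A,B,i,D,E]
After op 4 (swap(2, 4)): offset=5, physical=[A,H,i,D,E,F,j,B], logical=[F,j,B,A,H,i,D,E]
After op 5 (replace(3, 'm')): offset=5, physical=[m,H,i,D,E,F,j,B], logical=[F,j,B,m,H,i,D,E]
After op 6 (swap(0, 1)): offset=5, physical=[m,H,i,D,E,j,F,B], logical=[j,F,B,m,H,i,D,E]
After op 7 (rotate(-1)): offset=4, physical=[m,H,i,D,E,j,F,B], logical=[E,j,F,B,m,H,i,D]
After op 8 (replace(3, 'a')): offset=4, physical=[m,H,i,D,E,j,F,a], logical=[E,j,F,a,m,H,i,D]
After op 9 (rotate(+3)): offset=7, physical=[m,H,i,D,E,j,F,a], logical=[a,m,H,i,D,E,j,F]
After op 10 (swap(7, 0)): offset=7, physical=[m,H,i,D,E,j,a,F], logical=[F,m,H,i,D,E,j,a]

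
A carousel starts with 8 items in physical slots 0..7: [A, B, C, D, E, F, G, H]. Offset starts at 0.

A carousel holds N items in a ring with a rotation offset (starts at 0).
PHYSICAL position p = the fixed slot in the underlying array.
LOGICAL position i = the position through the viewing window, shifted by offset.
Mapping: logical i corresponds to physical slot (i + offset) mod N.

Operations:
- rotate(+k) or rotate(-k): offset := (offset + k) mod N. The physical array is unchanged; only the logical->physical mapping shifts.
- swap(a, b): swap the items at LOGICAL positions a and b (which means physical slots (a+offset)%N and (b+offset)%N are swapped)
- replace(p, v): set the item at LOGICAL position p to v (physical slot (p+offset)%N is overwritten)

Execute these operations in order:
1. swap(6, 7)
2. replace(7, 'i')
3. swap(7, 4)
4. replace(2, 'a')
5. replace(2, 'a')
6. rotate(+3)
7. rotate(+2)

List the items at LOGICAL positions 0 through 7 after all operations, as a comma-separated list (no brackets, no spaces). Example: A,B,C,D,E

After op 1 (swap(6, 7)): offset=0, physical=[A,B,C,D,E,F,H,G], logical=[A,B,C,D,E,F,H,G]
After op 2 (replace(7, 'i')): offset=0, physical=[A,B,C,D,E,F,H,i], logical=[A,B,C,D,E,F,H,i]
After op 3 (swap(7, 4)): offset=0, physical=[A,B,C,D,i,F,H,E], logical=[A,B,C,D,i,F,H,E]
After op 4 (replace(2, 'a')): offset=0, physical=[A,B,a,D,i,F,H,E], logical=[A,B,a,D,i,F,H,E]
After op 5 (replace(2, 'a')): offset=0, physical=[A,B,a,D,i,F,H,E], logical=[A,B,a,D,i,F,H,E]
After op 6 (rotate(+3)): offset=3, physical=[A,B,a,D,i,F,H,E], logical=[D,i,F,H,E,A,B,a]
After op 7 (rotate(+2)): offset=5, physical=[A,B,a,D,i,F,H,E], logical=[F,H,E,A,B,a,D,i]

Answer: F,H,E,A,B,a,D,i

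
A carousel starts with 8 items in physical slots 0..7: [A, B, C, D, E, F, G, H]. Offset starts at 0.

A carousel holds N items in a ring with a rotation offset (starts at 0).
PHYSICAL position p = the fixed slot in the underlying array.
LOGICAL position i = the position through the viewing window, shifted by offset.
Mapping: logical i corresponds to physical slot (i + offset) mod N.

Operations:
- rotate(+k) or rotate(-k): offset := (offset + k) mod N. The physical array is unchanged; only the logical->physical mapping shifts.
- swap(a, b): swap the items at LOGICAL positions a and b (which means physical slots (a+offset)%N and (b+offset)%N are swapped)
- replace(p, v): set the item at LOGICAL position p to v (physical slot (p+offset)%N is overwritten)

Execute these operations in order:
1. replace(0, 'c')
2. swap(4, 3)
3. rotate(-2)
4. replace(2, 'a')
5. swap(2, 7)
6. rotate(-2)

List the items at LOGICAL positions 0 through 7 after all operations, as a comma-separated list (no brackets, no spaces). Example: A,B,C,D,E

Answer: D,a,G,H,F,B,C,E

Derivation:
After op 1 (replace(0, 'c')): offset=0, physical=[c,B,C,D,E,F,G,H], logical=[c,B,C,D,E,F,G,H]
After op 2 (swap(4, 3)): offset=0, physical=[c,B,C,E,D,F,G,H], logical=[c,B,C,E,D,F,G,H]
After op 3 (rotate(-2)): offset=6, physical=[c,B,C,E,D,F,G,H], logical=[G,H,c,B,C,E,D,F]
After op 4 (replace(2, 'a')): offset=6, physical=[a,B,C,E,D,F,G,H], logical=[G,H,a,B,C,E,D,F]
After op 5 (swap(2, 7)): offset=6, physical=[F,B,C,E,D,a,G,H], logical=[G,H,F,B,C,E,D,a]
After op 6 (rotate(-2)): offset=4, physical=[F,B,C,E,D,a,G,H], logical=[D,a,G,H,F,B,C,E]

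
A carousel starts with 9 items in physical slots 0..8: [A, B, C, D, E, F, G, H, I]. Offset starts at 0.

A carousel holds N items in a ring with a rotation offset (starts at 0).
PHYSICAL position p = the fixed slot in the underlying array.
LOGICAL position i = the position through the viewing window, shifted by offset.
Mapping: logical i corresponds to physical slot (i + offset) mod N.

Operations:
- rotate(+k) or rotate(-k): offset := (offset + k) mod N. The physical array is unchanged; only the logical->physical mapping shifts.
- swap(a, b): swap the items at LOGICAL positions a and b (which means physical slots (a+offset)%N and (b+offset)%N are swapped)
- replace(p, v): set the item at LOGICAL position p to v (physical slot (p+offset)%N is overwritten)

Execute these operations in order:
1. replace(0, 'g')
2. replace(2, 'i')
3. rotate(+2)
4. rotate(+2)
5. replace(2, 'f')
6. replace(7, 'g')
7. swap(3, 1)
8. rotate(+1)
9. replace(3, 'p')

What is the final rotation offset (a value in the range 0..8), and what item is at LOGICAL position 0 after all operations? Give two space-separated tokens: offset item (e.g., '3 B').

After op 1 (replace(0, 'g')): offset=0, physical=[g,B,C,D,E,F,G,H,I], logical=[g,B,C,D,E,F,G,H,I]
After op 2 (replace(2, 'i')): offset=0, physical=[g,B,i,D,E,F,G,H,I], logical=[g,B,i,D,E,F,G,H,I]
After op 3 (rotate(+2)): offset=2, physical=[g,B,i,D,E,F,G,H,I], logical=[i,D,E,F,G,H,I,g,B]
After op 4 (rotate(+2)): offset=4, physical=[g,B,i,D,E,F,G,H,I], logical=[E,F,G,H,I,g,B,i,D]
After op 5 (replace(2, 'f')): offset=4, physical=[g,B,i,D,E,F,f,H,I], logical=[E,F,f,H,I,g,B,i,D]
After op 6 (replace(7, 'g')): offset=4, physical=[g,B,g,D,E,F,f,H,I], logical=[E,F,f,H,I,g,B,g,D]
After op 7 (swap(3, 1)): offset=4, physical=[g,B,g,D,E,H,f,F,I], logical=[E,H,f,F,I,g,B,g,D]
After op 8 (rotate(+1)): offset=5, physical=[g,B,g,D,E,H,f,F,I], logical=[H,f,F,I,g,B,g,D,E]
After op 9 (replace(3, 'p')): offset=5, physical=[g,B,g,D,E,H,f,F,p], logical=[H,f,F,p,g,B,g,D,E]

Answer: 5 H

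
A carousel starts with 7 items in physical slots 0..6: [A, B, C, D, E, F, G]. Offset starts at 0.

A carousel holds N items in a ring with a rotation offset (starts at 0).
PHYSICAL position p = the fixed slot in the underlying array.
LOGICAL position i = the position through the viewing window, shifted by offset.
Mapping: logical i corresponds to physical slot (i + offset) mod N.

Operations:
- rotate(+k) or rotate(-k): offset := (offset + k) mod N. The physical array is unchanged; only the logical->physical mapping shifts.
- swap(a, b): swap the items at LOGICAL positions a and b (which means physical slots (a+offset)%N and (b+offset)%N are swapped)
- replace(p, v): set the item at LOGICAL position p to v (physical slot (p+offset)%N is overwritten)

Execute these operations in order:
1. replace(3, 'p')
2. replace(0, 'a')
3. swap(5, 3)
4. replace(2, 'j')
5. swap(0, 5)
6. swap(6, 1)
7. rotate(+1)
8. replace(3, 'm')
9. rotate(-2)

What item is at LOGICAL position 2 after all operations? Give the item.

Answer: G

Derivation:
After op 1 (replace(3, 'p')): offset=0, physical=[A,B,C,p,E,F,G], logical=[A,B,C,p,E,F,G]
After op 2 (replace(0, 'a')): offset=0, physical=[a,B,C,p,E,F,G], logical=[a,B,C,p,E,F,G]
After op 3 (swap(5, 3)): offset=0, physical=[a,B,C,F,E,p,G], logical=[a,B,C,F,E,p,G]
After op 4 (replace(2, 'j')): offset=0, physical=[a,B,j,F,E,p,G], logical=[a,B,j,F,E,p,G]
After op 5 (swap(0, 5)): offset=0, physical=[p,B,j,F,E,a,G], logical=[p,B,j,F,E,a,G]
After op 6 (swap(6, 1)): offset=0, physical=[p,G,j,F,E,a,B], logical=[p,G,j,F,E,a,B]
After op 7 (rotate(+1)): offset=1, physical=[p,G,j,F,E,a,B], logical=[G,j,F,E,a,B,p]
After op 8 (replace(3, 'm')): offset=1, physical=[p,G,j,F,m,a,B], logical=[G,j,F,m,a,B,p]
After op 9 (rotate(-2)): offset=6, physical=[p,G,j,F,m,a,B], logical=[B,p,G,j,F,m,a]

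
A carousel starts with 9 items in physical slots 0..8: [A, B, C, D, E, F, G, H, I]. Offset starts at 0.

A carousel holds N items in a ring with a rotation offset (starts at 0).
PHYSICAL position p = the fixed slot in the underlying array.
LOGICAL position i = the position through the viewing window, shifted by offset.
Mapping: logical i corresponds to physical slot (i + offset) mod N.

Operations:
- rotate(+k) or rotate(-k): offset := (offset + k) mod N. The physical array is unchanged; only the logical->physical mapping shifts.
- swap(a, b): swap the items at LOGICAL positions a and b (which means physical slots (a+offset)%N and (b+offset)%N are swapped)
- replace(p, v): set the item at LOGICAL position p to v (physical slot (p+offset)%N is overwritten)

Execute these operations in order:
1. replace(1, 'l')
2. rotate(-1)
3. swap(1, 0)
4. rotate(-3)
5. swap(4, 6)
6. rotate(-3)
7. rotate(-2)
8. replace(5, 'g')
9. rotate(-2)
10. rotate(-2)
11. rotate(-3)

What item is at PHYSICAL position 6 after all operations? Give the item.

Answer: G

Derivation:
After op 1 (replace(1, 'l')): offset=0, physical=[A,l,C,D,E,F,G,H,I], logical=[A,l,C,D,E,F,G,H,I]
After op 2 (rotate(-1)): offset=8, physical=[A,l,C,D,E,F,G,H,I], logical=[I,A,l,C,D,E,F,G,H]
After op 3 (swap(1, 0)): offset=8, physical=[I,l,C,D,E,F,G,H,A], logical=[A,I,l,C,D,E,F,G,H]
After op 4 (rotate(-3)): offset=5, physical=[I,l,C,D,E,F,G,H,A], logical=[F,G,H,A,I,l,C,D,E]
After op 5 (swap(4, 6)): offset=5, physical=[C,l,I,D,E,F,G,H,A], logical=[F,G,H,A,C,l,I,D,E]
After op 6 (rotate(-3)): offset=2, physical=[C,l,I,D,E,F,G,H,A], logical=[I,D,E,F,G,H,A,C,l]
After op 7 (rotate(-2)): offset=0, physical=[C,l,I,D,E,F,G,H,A], logical=[C,l,I,D,E,F,G,H,A]
After op 8 (replace(5, 'g')): offset=0, physical=[C,l,I,D,E,g,G,H,A], logical=[C,l,I,D,E,g,G,H,A]
After op 9 (rotate(-2)): offset=7, physical=[C,l,I,D,E,g,G,H,A], logical=[H,A,C,l,I,D,E,g,G]
After op 10 (rotate(-2)): offset=5, physical=[C,l,I,D,E,g,G,H,A], logical=[g,G,H,A,C,l,I,D,E]
After op 11 (rotate(-3)): offset=2, physical=[C,l,I,D,E,g,G,H,A], logical=[I,D,E,g,G,H,A,C,l]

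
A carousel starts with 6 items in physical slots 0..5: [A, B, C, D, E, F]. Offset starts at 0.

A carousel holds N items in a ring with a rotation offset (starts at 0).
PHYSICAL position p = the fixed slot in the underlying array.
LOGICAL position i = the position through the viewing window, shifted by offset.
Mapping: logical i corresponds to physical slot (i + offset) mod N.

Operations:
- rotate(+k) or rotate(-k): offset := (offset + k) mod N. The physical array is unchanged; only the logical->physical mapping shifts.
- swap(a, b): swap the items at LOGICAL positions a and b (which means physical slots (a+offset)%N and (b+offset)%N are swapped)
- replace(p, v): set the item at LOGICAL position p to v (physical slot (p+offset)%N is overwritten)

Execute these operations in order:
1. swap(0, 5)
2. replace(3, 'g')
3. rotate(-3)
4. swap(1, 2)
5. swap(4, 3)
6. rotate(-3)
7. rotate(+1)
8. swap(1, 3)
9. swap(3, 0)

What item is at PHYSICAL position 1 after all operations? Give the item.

After op 1 (swap(0, 5)): offset=0, physical=[F,B,C,D,E,A], logical=[F,B,C,D,E,A]
After op 2 (replace(3, 'g')): offset=0, physical=[F,B,C,g,E,A], logical=[F,B,C,g,E,A]
After op 3 (rotate(-3)): offset=3, physical=[F,B,C,g,E,A], logical=[g,E,A,F,B,C]
After op 4 (swap(1, 2)): offset=3, physical=[F,B,C,g,A,E], logical=[g,A,E,F,B,C]
After op 5 (swap(4, 3)): offset=3, physical=[B,F,C,g,A,E], logical=[g,A,E,B,F,C]
After op 6 (rotate(-3)): offset=0, physical=[B,F,C,g,A,E], logical=[B,F,C,g,A,E]
After op 7 (rotate(+1)): offset=1, physical=[B,F,C,g,A,E], logical=[F,C,g,A,E,B]
After op 8 (swap(1, 3)): offset=1, physical=[B,F,A,g,C,E], logical=[F,A,g,C,E,B]
After op 9 (swap(3, 0)): offset=1, physical=[B,C,A,g,F,E], logical=[C,A,g,F,E,B]

Answer: C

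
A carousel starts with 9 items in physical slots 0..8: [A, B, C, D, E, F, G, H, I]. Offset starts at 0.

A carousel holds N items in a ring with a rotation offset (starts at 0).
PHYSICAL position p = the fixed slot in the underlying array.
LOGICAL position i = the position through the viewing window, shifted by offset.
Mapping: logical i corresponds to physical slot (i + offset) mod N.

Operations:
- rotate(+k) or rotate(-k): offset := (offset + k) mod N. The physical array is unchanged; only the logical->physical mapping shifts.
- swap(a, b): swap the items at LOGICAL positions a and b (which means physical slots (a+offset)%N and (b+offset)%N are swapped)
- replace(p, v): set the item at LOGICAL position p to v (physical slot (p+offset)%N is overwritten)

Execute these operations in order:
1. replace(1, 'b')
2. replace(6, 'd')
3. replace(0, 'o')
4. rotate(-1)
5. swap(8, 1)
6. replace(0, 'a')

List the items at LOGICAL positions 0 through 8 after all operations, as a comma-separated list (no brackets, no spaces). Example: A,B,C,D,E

After op 1 (replace(1, 'b')): offset=0, physical=[A,b,C,D,E,F,G,H,I], logical=[A,b,C,D,E,F,G,H,I]
After op 2 (replace(6, 'd')): offset=0, physical=[A,b,C,D,E,F,d,H,I], logical=[A,b,C,D,E,F,d,H,I]
After op 3 (replace(0, 'o')): offset=0, physical=[o,b,C,D,E,F,d,H,I], logical=[o,b,C,D,E,F,d,H,I]
After op 4 (rotate(-1)): offset=8, physical=[o,b,C,D,E,F,d,H,I], logical=[I,o,b,C,D,E,F,d,H]
After op 5 (swap(8, 1)): offset=8, physical=[H,b,C,D,E,F,d,o,I], logical=[I,H,b,C,D,E,F,d,o]
After op 6 (replace(0, 'a')): offset=8, physical=[H,b,C,D,E,F,d,o,a], logical=[a,H,b,C,D,E,F,d,o]

Answer: a,H,b,C,D,E,F,d,o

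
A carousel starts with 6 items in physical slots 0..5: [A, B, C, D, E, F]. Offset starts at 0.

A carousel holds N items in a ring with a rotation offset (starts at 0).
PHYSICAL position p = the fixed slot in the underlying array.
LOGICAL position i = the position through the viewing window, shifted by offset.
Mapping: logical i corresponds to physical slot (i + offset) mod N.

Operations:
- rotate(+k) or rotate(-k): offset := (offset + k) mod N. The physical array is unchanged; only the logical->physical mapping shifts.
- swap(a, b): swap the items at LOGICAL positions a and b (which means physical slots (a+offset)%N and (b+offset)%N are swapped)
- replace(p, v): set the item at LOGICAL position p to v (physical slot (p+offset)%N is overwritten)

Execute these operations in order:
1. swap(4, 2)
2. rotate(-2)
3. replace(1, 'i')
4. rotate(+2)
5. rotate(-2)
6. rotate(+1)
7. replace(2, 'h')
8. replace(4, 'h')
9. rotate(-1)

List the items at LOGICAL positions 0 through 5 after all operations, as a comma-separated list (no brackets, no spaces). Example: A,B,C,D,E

After op 1 (swap(4, 2)): offset=0, physical=[A,B,E,D,C,F], logical=[A,B,E,D,C,F]
After op 2 (rotate(-2)): offset=4, physical=[A,B,E,D,C,F], logical=[C,F,A,B,E,D]
After op 3 (replace(1, 'i')): offset=4, physical=[A,B,E,D,C,i], logical=[C,i,A,B,E,D]
After op 4 (rotate(+2)): offset=0, physical=[A,B,E,D,C,i], logical=[A,B,E,D,C,i]
After op 5 (rotate(-2)): offset=4, physical=[A,B,E,D,C,i], logical=[C,i,A,B,E,D]
After op 6 (rotate(+1)): offset=5, physical=[A,B,E,D,C,i], logical=[i,A,B,E,D,C]
After op 7 (replace(2, 'h')): offset=5, physical=[A,h,E,D,C,i], logical=[i,A,h,E,D,C]
After op 8 (replace(4, 'h')): offset=5, physical=[A,h,E,h,C,i], logical=[i,A,h,E,h,C]
After op 9 (rotate(-1)): offset=4, physical=[A,h,E,h,C,i], logical=[C,i,A,h,E,h]

Answer: C,i,A,h,E,h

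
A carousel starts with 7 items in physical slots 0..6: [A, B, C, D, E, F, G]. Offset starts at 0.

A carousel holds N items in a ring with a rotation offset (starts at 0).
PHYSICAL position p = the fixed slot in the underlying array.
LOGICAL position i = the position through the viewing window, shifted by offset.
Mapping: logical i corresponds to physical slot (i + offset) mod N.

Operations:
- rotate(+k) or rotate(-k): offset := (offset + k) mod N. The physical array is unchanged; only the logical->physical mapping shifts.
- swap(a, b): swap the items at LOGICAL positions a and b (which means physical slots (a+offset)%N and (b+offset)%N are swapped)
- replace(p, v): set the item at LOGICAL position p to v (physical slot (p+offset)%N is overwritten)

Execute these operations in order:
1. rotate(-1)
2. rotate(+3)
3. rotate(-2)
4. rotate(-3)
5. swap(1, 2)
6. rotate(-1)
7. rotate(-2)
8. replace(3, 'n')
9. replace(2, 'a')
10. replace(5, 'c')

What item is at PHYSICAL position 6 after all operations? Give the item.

Answer: c

Derivation:
After op 1 (rotate(-1)): offset=6, physical=[A,B,C,D,E,F,G], logical=[G,A,B,C,D,E,F]
After op 2 (rotate(+3)): offset=2, physical=[A,B,C,D,E,F,G], logical=[C,D,E,F,G,A,B]
After op 3 (rotate(-2)): offset=0, physical=[A,B,C,D,E,F,G], logical=[A,B,C,D,E,F,G]
After op 4 (rotate(-3)): offset=4, physical=[A,B,C,D,E,F,G], logical=[E,F,G,A,B,C,D]
After op 5 (swap(1, 2)): offset=4, physical=[A,B,C,D,E,G,F], logical=[E,G,F,A,B,C,D]
After op 6 (rotate(-1)): offset=3, physical=[A,B,C,D,E,G,F], logical=[D,E,G,F,A,B,C]
After op 7 (rotate(-2)): offset=1, physical=[A,B,C,D,E,G,F], logical=[B,C,D,E,G,F,A]
After op 8 (replace(3, 'n')): offset=1, physical=[A,B,C,D,n,G,F], logical=[B,C,D,n,G,F,A]
After op 9 (replace(2, 'a')): offset=1, physical=[A,B,C,a,n,G,F], logical=[B,C,a,n,G,F,A]
After op 10 (replace(5, 'c')): offset=1, physical=[A,B,C,a,n,G,c], logical=[B,C,a,n,G,c,A]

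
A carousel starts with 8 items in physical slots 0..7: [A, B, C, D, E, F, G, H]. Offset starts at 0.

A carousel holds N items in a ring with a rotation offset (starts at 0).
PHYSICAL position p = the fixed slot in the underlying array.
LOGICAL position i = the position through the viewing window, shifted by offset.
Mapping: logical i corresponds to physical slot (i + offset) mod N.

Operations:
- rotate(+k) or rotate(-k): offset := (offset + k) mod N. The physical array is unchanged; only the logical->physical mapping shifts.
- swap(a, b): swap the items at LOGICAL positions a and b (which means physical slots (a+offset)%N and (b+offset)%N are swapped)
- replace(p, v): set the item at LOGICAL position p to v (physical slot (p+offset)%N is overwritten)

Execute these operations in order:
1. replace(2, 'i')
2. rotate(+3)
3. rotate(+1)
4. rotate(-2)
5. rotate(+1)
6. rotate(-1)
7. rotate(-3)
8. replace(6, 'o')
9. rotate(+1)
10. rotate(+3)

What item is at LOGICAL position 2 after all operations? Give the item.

Answer: o

Derivation:
After op 1 (replace(2, 'i')): offset=0, physical=[A,B,i,D,E,F,G,H], logical=[A,B,i,D,E,F,G,H]
After op 2 (rotate(+3)): offset=3, physical=[A,B,i,D,E,F,G,H], logical=[D,E,F,G,H,A,B,i]
After op 3 (rotate(+1)): offset=4, physical=[A,B,i,D,E,F,G,H], logical=[E,F,G,H,A,B,i,D]
After op 4 (rotate(-2)): offset=2, physical=[A,B,i,D,E,F,G,H], logical=[i,D,E,F,G,H,A,B]
After op 5 (rotate(+1)): offset=3, physical=[A,B,i,D,E,F,G,H], logical=[D,E,F,G,H,A,B,i]
After op 6 (rotate(-1)): offset=2, physical=[A,B,i,D,E,F,G,H], logical=[i,D,E,F,G,H,A,B]
After op 7 (rotate(-3)): offset=7, physical=[A,B,i,D,E,F,G,H], logical=[H,A,B,i,D,E,F,G]
After op 8 (replace(6, 'o')): offset=7, physical=[A,B,i,D,E,o,G,H], logical=[H,A,B,i,D,E,o,G]
After op 9 (rotate(+1)): offset=0, physical=[A,B,i,D,E,o,G,H], logical=[A,B,i,D,E,o,G,H]
After op 10 (rotate(+3)): offset=3, physical=[A,B,i,D,E,o,G,H], logical=[D,E,o,G,H,A,B,i]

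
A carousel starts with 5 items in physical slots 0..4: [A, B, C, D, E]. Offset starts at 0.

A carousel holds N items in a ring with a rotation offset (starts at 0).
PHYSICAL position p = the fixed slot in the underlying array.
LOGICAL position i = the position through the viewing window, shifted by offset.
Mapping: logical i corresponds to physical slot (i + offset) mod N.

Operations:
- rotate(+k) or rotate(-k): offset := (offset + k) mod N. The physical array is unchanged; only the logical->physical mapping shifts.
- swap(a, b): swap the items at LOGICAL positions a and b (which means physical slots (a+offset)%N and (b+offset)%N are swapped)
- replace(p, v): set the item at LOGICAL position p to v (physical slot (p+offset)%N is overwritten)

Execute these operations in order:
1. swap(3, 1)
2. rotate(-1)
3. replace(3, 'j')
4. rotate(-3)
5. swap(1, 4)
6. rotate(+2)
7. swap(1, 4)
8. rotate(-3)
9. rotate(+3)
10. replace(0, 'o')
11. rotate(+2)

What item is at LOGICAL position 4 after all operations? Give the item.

After op 1 (swap(3, 1)): offset=0, physical=[A,D,C,B,E], logical=[A,D,C,B,E]
After op 2 (rotate(-1)): offset=4, physical=[A,D,C,B,E], logical=[E,A,D,C,B]
After op 3 (replace(3, 'j')): offset=4, physical=[A,D,j,B,E], logical=[E,A,D,j,B]
After op 4 (rotate(-3)): offset=1, physical=[A,D,j,B,E], logical=[D,j,B,E,A]
After op 5 (swap(1, 4)): offset=1, physical=[j,D,A,B,E], logical=[D,A,B,E,j]
After op 6 (rotate(+2)): offset=3, physical=[j,D,A,B,E], logical=[B,E,j,D,A]
After op 7 (swap(1, 4)): offset=3, physical=[j,D,E,B,A], logical=[B,A,j,D,E]
After op 8 (rotate(-3)): offset=0, physical=[j,D,E,B,A], logical=[j,D,E,B,A]
After op 9 (rotate(+3)): offset=3, physical=[j,D,E,B,A], logical=[B,A,j,D,E]
After op 10 (replace(0, 'o')): offset=3, physical=[j,D,E,o,A], logical=[o,A,j,D,E]
After op 11 (rotate(+2)): offset=0, physical=[j,D,E,o,A], logical=[j,D,E,o,A]

Answer: A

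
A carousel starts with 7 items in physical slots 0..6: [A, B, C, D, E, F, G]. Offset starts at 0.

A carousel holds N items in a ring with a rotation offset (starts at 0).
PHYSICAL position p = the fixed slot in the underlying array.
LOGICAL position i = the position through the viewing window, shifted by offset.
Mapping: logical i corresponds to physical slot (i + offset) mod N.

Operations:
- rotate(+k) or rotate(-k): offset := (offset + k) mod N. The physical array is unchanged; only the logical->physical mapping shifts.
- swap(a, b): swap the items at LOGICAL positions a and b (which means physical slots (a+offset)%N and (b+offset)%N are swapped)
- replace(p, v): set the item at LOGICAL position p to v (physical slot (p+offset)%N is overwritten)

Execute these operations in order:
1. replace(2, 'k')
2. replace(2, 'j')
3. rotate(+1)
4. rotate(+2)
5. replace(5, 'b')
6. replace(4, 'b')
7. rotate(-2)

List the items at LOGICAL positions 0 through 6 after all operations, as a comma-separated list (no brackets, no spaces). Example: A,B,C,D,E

After op 1 (replace(2, 'k')): offset=0, physical=[A,B,k,D,E,F,G], logical=[A,B,k,D,E,F,G]
After op 2 (replace(2, 'j')): offset=0, physical=[A,B,j,D,E,F,G], logical=[A,B,j,D,E,F,G]
After op 3 (rotate(+1)): offset=1, physical=[A,B,j,D,E,F,G], logical=[B,j,D,E,F,G,A]
After op 4 (rotate(+2)): offset=3, physical=[A,B,j,D,E,F,G], logical=[D,E,F,G,A,B,j]
After op 5 (replace(5, 'b')): offset=3, physical=[A,b,j,D,E,F,G], logical=[D,E,F,G,A,b,j]
After op 6 (replace(4, 'b')): offset=3, physical=[b,b,j,D,E,F,G], logical=[D,E,F,G,b,b,j]
After op 7 (rotate(-2)): offset=1, physical=[b,b,j,D,E,F,G], logical=[b,j,D,E,F,G,b]

Answer: b,j,D,E,F,G,b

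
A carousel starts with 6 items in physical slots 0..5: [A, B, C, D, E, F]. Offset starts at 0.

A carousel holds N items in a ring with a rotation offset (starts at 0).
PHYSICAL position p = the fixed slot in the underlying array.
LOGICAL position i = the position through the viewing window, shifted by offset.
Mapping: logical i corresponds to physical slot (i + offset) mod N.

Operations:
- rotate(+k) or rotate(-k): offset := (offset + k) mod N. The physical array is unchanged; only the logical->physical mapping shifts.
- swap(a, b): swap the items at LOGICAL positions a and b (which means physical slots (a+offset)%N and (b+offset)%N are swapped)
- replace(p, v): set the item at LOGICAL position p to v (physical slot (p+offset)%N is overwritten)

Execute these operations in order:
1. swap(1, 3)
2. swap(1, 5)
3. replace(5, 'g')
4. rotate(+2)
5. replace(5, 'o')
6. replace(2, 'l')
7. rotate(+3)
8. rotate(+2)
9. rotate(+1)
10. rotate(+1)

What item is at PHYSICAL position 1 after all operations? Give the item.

Answer: o

Derivation:
After op 1 (swap(1, 3)): offset=0, physical=[A,D,C,B,E,F], logical=[A,D,C,B,E,F]
After op 2 (swap(1, 5)): offset=0, physical=[A,F,C,B,E,D], logical=[A,F,C,B,E,D]
After op 3 (replace(5, 'g')): offset=0, physical=[A,F,C,B,E,g], logical=[A,F,C,B,E,g]
After op 4 (rotate(+2)): offset=2, physical=[A,F,C,B,E,g], logical=[C,B,E,g,A,F]
After op 5 (replace(5, 'o')): offset=2, physical=[A,o,C,B,E,g], logical=[C,B,E,g,A,o]
After op 6 (replace(2, 'l')): offset=2, physical=[A,o,C,B,l,g], logical=[C,B,l,g,A,o]
After op 7 (rotate(+3)): offset=5, physical=[A,o,C,B,l,g], logical=[g,A,o,C,B,l]
After op 8 (rotate(+2)): offset=1, physical=[A,o,C,B,l,g], logical=[o,C,B,l,g,A]
After op 9 (rotate(+1)): offset=2, physical=[A,o,C,B,l,g], logical=[C,B,l,g,A,o]
After op 10 (rotate(+1)): offset=3, physical=[A,o,C,B,l,g], logical=[B,l,g,A,o,C]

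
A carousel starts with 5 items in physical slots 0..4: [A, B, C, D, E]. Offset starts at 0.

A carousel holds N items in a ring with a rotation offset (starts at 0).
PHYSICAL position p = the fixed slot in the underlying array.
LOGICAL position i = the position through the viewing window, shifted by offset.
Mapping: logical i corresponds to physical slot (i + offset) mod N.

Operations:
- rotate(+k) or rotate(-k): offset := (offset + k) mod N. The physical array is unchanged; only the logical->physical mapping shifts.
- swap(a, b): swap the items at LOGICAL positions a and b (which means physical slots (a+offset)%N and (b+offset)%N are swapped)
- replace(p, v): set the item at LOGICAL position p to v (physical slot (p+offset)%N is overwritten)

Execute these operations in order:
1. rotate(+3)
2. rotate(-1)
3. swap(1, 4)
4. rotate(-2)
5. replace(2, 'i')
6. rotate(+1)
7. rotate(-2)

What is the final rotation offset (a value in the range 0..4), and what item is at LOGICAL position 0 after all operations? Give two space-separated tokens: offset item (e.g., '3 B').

After op 1 (rotate(+3)): offset=3, physical=[A,B,C,D,E], logical=[D,E,A,B,C]
After op 2 (rotate(-1)): offset=2, physical=[A,B,C,D,E], logical=[C,D,E,A,B]
After op 3 (swap(1, 4)): offset=2, physical=[A,D,C,B,E], logical=[C,B,E,A,D]
After op 4 (rotate(-2)): offset=0, physical=[A,D,C,B,E], logical=[A,D,C,B,E]
After op 5 (replace(2, 'i')): offset=0, physical=[A,D,i,B,E], logical=[A,D,i,B,E]
After op 6 (rotate(+1)): offset=1, physical=[A,D,i,B,E], logical=[D,i,B,E,A]
After op 7 (rotate(-2)): offset=4, physical=[A,D,i,B,E], logical=[E,A,D,i,B]

Answer: 4 E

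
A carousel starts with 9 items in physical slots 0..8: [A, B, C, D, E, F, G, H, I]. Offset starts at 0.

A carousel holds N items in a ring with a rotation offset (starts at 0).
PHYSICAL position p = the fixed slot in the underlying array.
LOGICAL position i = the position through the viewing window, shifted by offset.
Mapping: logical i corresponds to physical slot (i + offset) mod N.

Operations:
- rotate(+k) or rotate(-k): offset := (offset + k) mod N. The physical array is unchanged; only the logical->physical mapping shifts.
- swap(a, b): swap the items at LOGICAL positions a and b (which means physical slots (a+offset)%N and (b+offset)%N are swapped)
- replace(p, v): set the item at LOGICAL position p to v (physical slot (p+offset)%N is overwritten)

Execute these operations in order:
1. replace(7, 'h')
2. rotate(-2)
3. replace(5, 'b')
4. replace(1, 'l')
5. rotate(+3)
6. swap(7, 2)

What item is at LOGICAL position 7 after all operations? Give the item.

After op 1 (replace(7, 'h')): offset=0, physical=[A,B,C,D,E,F,G,h,I], logical=[A,B,C,D,E,F,G,h,I]
After op 2 (rotate(-2)): offset=7, physical=[A,B,C,D,E,F,G,h,I], logical=[h,I,A,B,C,D,E,F,G]
After op 3 (replace(5, 'b')): offset=7, physical=[A,B,C,b,E,F,G,h,I], logical=[h,I,A,B,C,b,E,F,G]
After op 4 (replace(1, 'l')): offset=7, physical=[A,B,C,b,E,F,G,h,l], logical=[h,l,A,B,C,b,E,F,G]
After op 5 (rotate(+3)): offset=1, physical=[A,B,C,b,E,F,G,h,l], logical=[B,C,b,E,F,G,h,l,A]
After op 6 (swap(7, 2)): offset=1, physical=[A,B,C,l,E,F,G,h,b], logical=[B,C,l,E,F,G,h,b,A]

Answer: b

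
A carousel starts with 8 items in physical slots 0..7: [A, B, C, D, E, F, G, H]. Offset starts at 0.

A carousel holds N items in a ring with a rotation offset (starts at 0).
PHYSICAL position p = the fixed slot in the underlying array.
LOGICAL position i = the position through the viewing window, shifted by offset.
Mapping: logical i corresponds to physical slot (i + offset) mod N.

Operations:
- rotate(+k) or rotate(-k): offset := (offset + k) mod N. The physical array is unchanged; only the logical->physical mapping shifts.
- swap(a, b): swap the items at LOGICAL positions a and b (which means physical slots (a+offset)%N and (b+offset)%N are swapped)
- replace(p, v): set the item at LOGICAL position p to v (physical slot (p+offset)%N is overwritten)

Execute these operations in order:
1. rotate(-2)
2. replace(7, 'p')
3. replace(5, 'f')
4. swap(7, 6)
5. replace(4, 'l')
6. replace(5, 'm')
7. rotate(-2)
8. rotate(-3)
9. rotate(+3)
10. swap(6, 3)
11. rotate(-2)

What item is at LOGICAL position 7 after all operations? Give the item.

After op 1 (rotate(-2)): offset=6, physical=[A,B,C,D,E,F,G,H], logical=[G,H,A,B,C,D,E,F]
After op 2 (replace(7, 'p')): offset=6, physical=[A,B,C,D,E,p,G,H], logical=[G,H,A,B,C,D,E,p]
After op 3 (replace(5, 'f')): offset=6, physical=[A,B,C,f,E,p,G,H], logical=[G,H,A,B,C,f,E,p]
After op 4 (swap(7, 6)): offset=6, physical=[A,B,C,f,p,E,G,H], logical=[G,H,A,B,C,f,p,E]
After op 5 (replace(4, 'l')): offset=6, physical=[A,B,l,f,p,E,G,H], logical=[G,H,A,B,l,f,p,E]
After op 6 (replace(5, 'm')): offset=6, physical=[A,B,l,m,p,E,G,H], logical=[G,H,A,B,l,m,p,E]
After op 7 (rotate(-2)): offset=4, physical=[A,B,l,m,p,E,G,H], logical=[p,E,G,H,A,B,l,m]
After op 8 (rotate(-3)): offset=1, physical=[A,B,l,m,p,E,G,H], logical=[B,l,m,p,E,G,H,A]
After op 9 (rotate(+3)): offset=4, physical=[A,B,l,m,p,E,G,H], logical=[p,E,G,H,A,B,l,m]
After op 10 (swap(6, 3)): offset=4, physical=[A,B,H,m,p,E,G,l], logical=[p,E,G,l,A,B,H,m]
After op 11 (rotate(-2)): offset=2, physical=[A,B,H,m,p,E,G,l], logical=[H,m,p,E,G,l,A,B]

Answer: B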